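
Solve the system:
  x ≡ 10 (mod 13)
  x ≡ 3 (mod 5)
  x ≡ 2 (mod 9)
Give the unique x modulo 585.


Moduli 13, 5, 9 are pairwise coprime; by CRT there is a unique solution modulo M = 13 · 5 · 9 = 585.
Solve pairwise, accumulating the modulus:
  Start with x ≡ 10 (mod 13).
  Combine with x ≡ 3 (mod 5): since gcd(13, 5) = 1, we get a unique residue mod 65.
    Write x = 10 + 13·t and substitute into x ≡ 3 (mod 5): 13·t ≡ 3 − 10 = -7 (mod 5).
    Reduce coefficients mod 5: 3·t ≡ 3 (mod 5).
    The inverse of 3 mod 5 is 2 (since 3·2 = 6 = 1·5 + 1), so t ≡ 2·3 = 6 ≡ 1 (mod 5).
    Then x = 10 + 13·1 = 23, valid modulo lcm(13, 5) = 65: x ≡ 23 (mod 65).
  Combine with x ≡ 2 (mod 9): since gcd(65, 9) = 1, we get a unique residue mod 585.
    Write x = 23 + 65·t and substitute into x ≡ 2 (mod 9): 65·t ≡ 2 − 23 = -21 (mod 9).
    Reduce coefficients mod 9: 2·t ≡ 6 (mod 9).
    The inverse of 2 mod 9 is 5 (since 2·5 = 10 = 1·9 + 1), so t ≡ 5·6 = 30 ≡ 3 (mod 9).
    Then x = 23 + 65·3 = 218, valid modulo lcm(65, 9) = 585: x ≡ 218 (mod 585).
Verify: 218 mod 13 = 10 ✓, 218 mod 5 = 3 ✓, 218 mod 9 = 2 ✓.

x ≡ 218 (mod 585).


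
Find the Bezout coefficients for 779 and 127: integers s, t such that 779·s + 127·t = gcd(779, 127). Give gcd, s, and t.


Euclidean algorithm on (779, 127) — divide until remainder is 0:
  779 = 6 · 127 + 17
  127 = 7 · 17 + 8
  17 = 2 · 8 + 1
  8 = 8 · 1 + 0
gcd(779, 127) = 1.
Track Bezout coefficients alongside the remainders: start with r₀ = 779 = a·1 + b·0 (s = 1, t = 0) and r₁ = 127 = a·0 + b·1 (s = 0, t = 1); each new remainder r_{k+1} = r_{k-1} − q_k·r_k inherits s_{k+1} = s_{k-1} − q_k·s_k, t_{k+1} = t_{k-1} − q_k·t_k, so r_k = a·s_k + b·t_k at every step:
  q = 6: r = 17, s = 1 − 6·0 = 1, t = 0 − 6·1 = -6  (check: 779·1 + 127·(-6) = 17)
  q = 7: r = 8, s = 0 − 7·1 = -7, t = 1 − 7·(-6) = 43  (check: 779·(-7) + 127·43 = 8)
  q = 2: r = 1, s = 1 − 2·(-7) = 15, t = -6 − 2·43 = -92  (check: 779·15 + 127·(-92) = 1)
The row with r = 1 (the gcd) gives the Bezout coefficients s = 15, t = -92.
Result: 779 · (15) + 127 · (-92) = 1.

gcd(779, 127) = 1; s = 15, t = -92 (check: 779·15 + 127·(-92) = 1).


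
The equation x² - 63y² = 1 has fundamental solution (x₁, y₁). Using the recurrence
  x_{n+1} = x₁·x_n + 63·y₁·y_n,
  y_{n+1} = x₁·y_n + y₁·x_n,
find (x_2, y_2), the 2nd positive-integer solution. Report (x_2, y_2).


Step 1: Find the fundamental solution (x₁, y₁) of x² - 63y² = 1.
  Expand √63 as a continued fraction. a₀ = ⌊√63⌋ = 7; iterate m_{k+1} = d_k·a_k − m_k, d_{k+1} = (63 − m_{k+1}²)/d_k, a_{k+1} = ⌊(a₀ + m_{k+1})/d_{k+1}⌋ (starting m₀ = 0, d₀ = 1), with convergents p_k = a_k·p_{k-1} + p_{k-2}, q_k = a_k·q_{k-1} + q_{k-2} (p₋₁ = 1, q₋₁ = 0):
  k = 0: a₀ = 7; p₀/q₀ = 7/1; p₀² − 63·q₀² = 49 − 63 = -14.
  k = 1: m = 7, d = 14, a = ⌊(7 + 7)/14⌋ = 1; p/q = (1·7 + 1)/(1·1 + 0) = 8/1; p² − 63·q² = 64 − 63 = 1.
  The first convergent with p² − 63·q² = 1 gives the fundamental solution (x₁, y₁) = (8, 1).
Step 2: Apply the recurrence (x_{n+1}, y_{n+1}) = (x₁x_n + 63y₁y_n, x₁y_n + y₁x_n) repeatedly.
  From (x_1, y_1) = (8, 1): x_2 = 8·8 + 63·1·1 = 127; y_2 = 8·1 + 1·8 = 16.
Step 3: Verify x_2² - 63·y_2² = 16129 - 16128 = 1 (should be 1). ✓

(x_1, y_1) = (8, 1); (x_2, y_2) = (127, 16).


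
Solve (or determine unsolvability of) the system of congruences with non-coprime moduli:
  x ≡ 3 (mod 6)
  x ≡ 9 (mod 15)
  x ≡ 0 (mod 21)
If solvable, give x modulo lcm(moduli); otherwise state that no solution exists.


Moduli 6, 15, 21 are not pairwise coprime, so CRT works modulo lcm(m_i) when all pairwise compatibility conditions hold.
Pairwise compatibility: gcd(m_i, m_j) must divide a_i - a_j for every pair.
Merge one congruence at a time:
  Start: x ≡ 3 (mod 6).
  Combine with x ≡ 9 (mod 15): gcd(6, 15) = 3; 9 - 3 = 6, which IS divisible by 3, so compatible.
    Write x = 3 + 6·t and substitute into x ≡ 9 (mod 15): 6·t ≡ 9 − 3 = 6 (mod 15).
    Divide the congruence (and modulus) by g = 3: 2·t ≡ 2 (mod 5).
    The inverse of 2 mod 5 is 3 (since 2·3 = 6 = 1·5 + 1), so t ≡ 3·2 = 6 ≡ 1 (mod 5).
    Then x = 3 + 6·1 = 9, valid modulo lcm(6, 15) = 30: x ≡ 9 (mod 30).
  Combine with x ≡ 0 (mod 21): gcd(30, 21) = 3; 0 - 9 = -9, which IS divisible by 3, so compatible.
    Write x = 9 + 30·t and substitute into x ≡ 0 (mod 21): 30·t ≡ 0 − 9 = -9 (mod 21).
    Divide the congruence (and modulus) by g = 3: 10·t ≡ -3 (mod 7).
    Reduce coefficients mod 7: 3·t ≡ 4 (mod 7).
    The inverse of 3 mod 7 is 5 (since 3·5 = 15 = 2·7 + 1), so t ≡ 5·4 = 20 ≡ 6 (mod 7).
    Then x = 9 + 30·6 = 189, valid modulo lcm(30, 21) = 210: x ≡ 189 (mod 210).
Verify: 189 mod 6 = 3, 189 mod 15 = 9, 189 mod 21 = 0.

x ≡ 189 (mod 210).


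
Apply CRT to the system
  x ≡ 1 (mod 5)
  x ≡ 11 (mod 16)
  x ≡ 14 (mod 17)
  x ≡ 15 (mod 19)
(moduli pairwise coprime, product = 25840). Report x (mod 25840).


Product of moduli M = 5 · 16 · 17 · 19 = 25840.
Merge one congruence at a time:
  Start: x ≡ 1 (mod 5).
  Combine with x ≡ 11 (mod 16); new modulus lcm = 80.
    Write x = 1 + 5·t and substitute into x ≡ 11 (mod 16): 5·t ≡ 11 − 1 = 10 (mod 16).
    The inverse of 5 mod 16 is 13 (since 5·13 = 65 = 4·16 + 1), so t ≡ 13·10 = 130 ≡ 2 (mod 16).
    Then x = 1 + 5·2 = 11, valid modulo lcm(5, 16) = 80: x ≡ 11 (mod 80).
  Combine with x ≡ 14 (mod 17); new modulus lcm = 1360.
    Write x = 11 + 80·t and substitute into x ≡ 14 (mod 17): 80·t ≡ 14 − 11 = 3 (mod 17).
    Reduce coefficients mod 17: 12·t ≡ 3 (mod 17).
    The inverse of 12 mod 17 is 10 (since 12·10 = 120 = 7·17 + 1), so t ≡ 10·3 = 30 ≡ 13 (mod 17).
    Then x = 11 + 80·13 = 1051, valid modulo lcm(80, 17) = 1360: x ≡ 1051 (mod 1360).
  Combine with x ≡ 15 (mod 19); new modulus lcm = 25840.
    Write x = 1051 + 1360·t and substitute into x ≡ 15 (mod 19): 1360·t ≡ 15 − 1051 = -1036 (mod 19).
    Reduce coefficients mod 19: 11·t ≡ 9 (mod 19).
    The inverse of 11 mod 19 is 7 (since 11·7 = 77 = 4·19 + 1), so t ≡ 7·9 = 63 ≡ 6 (mod 19).
    Then x = 1051 + 1360·6 = 9211, valid modulo lcm(1360, 19) = 25840: x ≡ 9211 (mod 25840).
Verify against each original: 9211 mod 5 = 1, 9211 mod 16 = 11, 9211 mod 17 = 14, 9211 mod 19 = 15.

x ≡ 9211 (mod 25840).


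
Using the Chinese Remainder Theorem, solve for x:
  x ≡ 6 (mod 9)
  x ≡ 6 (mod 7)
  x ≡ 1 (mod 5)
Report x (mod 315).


Moduli 9, 7, 5 are pairwise coprime; by CRT there is a unique solution modulo M = 9 · 7 · 5 = 315.
Solve pairwise, accumulating the modulus:
  Start with x ≡ 6 (mod 9).
  Combine with x ≡ 6 (mod 7): since gcd(9, 7) = 1, we get a unique residue mod 63.
    Write x = 6 + 9·t and substitute into x ≡ 6 (mod 7): 9·t ≡ 6 − 6 = 0 (mod 7).
    Reduce coefficients mod 7: 2·t ≡ 0 (mod 7).
    The inverse of 2 mod 7 is 4 (since 2·4 = 8 = 1·7 + 1), so t ≡ 4·0 = 0 ≡ 0 (mod 7).
    Then x = 6 + 9·0 = 6, valid modulo lcm(9, 7) = 63: x ≡ 6 (mod 63).
  Combine with x ≡ 1 (mod 5): since gcd(63, 5) = 1, we get a unique residue mod 315.
    Write x = 6 + 63·t and substitute into x ≡ 1 (mod 5): 63·t ≡ 1 − 6 = -5 (mod 5).
    Reduce coefficients mod 5: 3·t ≡ 0 (mod 5).
    The inverse of 3 mod 5 is 2 (since 3·2 = 6 = 1·5 + 1), so t ≡ 2·0 = 0 ≡ 0 (mod 5).
    Then x = 6 + 63·0 = 6, valid modulo lcm(63, 5) = 315: x ≡ 6 (mod 315).
Verify: 6 mod 9 = 6 ✓, 6 mod 7 = 6 ✓, 6 mod 5 = 1 ✓.

x ≡ 6 (mod 315).


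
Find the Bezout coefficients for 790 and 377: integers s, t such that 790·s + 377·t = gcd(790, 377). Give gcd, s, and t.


Euclidean algorithm on (790, 377) — divide until remainder is 0:
  790 = 2 · 377 + 36
  377 = 10 · 36 + 17
  36 = 2 · 17 + 2
  17 = 8 · 2 + 1
  2 = 2 · 1 + 0
gcd(790, 377) = 1.
Track Bezout coefficients alongside the remainders: start with r₀ = 790 = a·1 + b·0 (s = 1, t = 0) and r₁ = 377 = a·0 + b·1 (s = 0, t = 1); each new remainder r_{k+1} = r_{k-1} − q_k·r_k inherits s_{k+1} = s_{k-1} − q_k·s_k, t_{k+1} = t_{k-1} − q_k·t_k, so r_k = a·s_k + b·t_k at every step:
  q = 2: r = 36, s = 1 − 2·0 = 1, t = 0 − 2·1 = -2  (check: 790·1 + 377·(-2) = 36)
  q = 10: r = 17, s = 0 − 10·1 = -10, t = 1 − 10·(-2) = 21  (check: 790·(-10) + 377·21 = 17)
  q = 2: r = 2, s = 1 − 2·(-10) = 21, t = -2 − 2·21 = -44  (check: 790·21 + 377·(-44) = 2)
  q = 8: r = 1, s = -10 − 8·21 = -178, t = 21 − 8·(-44) = 373  (check: 790·(-178) + 377·373 = 1)
The row with r = 1 (the gcd) gives the Bezout coefficients s = -178, t = 373.
Result: 790 · (-178) + 377 · (373) = 1.

gcd(790, 377) = 1; s = -178, t = 373 (check: 790·(-178) + 377·373 = 1).


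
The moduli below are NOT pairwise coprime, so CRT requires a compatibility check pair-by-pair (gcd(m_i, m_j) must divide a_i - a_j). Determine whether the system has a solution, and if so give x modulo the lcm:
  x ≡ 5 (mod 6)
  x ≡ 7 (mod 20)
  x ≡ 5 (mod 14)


Moduli 6, 20, 14 are not pairwise coprime, so CRT works modulo lcm(m_i) when all pairwise compatibility conditions hold.
Pairwise compatibility: gcd(m_i, m_j) must divide a_i - a_j for every pair.
Merge one congruence at a time:
  Start: x ≡ 5 (mod 6).
  Combine with x ≡ 7 (mod 20): gcd(6, 20) = 2; 7 - 5 = 2, which IS divisible by 2, so compatible.
    Write x = 5 + 6·t and substitute into x ≡ 7 (mod 20): 6·t ≡ 7 − 5 = 2 (mod 20).
    Divide the congruence (and modulus) by g = 2: 3·t ≡ 1 (mod 10).
    The inverse of 3 mod 10 is 7 (since 3·7 = 21 = 2·10 + 1), so t ≡ 7·1 = 7 ≡ 7 (mod 10).
    Then x = 5 + 6·7 = 47, valid modulo lcm(6, 20) = 60: x ≡ 47 (mod 60).
  Combine with x ≡ 5 (mod 14): gcd(60, 14) = 2; 5 - 47 = -42, which IS divisible by 2, so compatible.
    Write x = 47 + 60·t and substitute into x ≡ 5 (mod 14): 60·t ≡ 5 − 47 = -42 (mod 14).
    Divide the congruence (and modulus) by g = 2: 30·t ≡ -21 (mod 7).
    Reduce coefficients mod 7: 2·t ≡ 0 (mod 7).
    The inverse of 2 mod 7 is 4 (since 2·4 = 8 = 1·7 + 1), so t ≡ 4·0 = 0 ≡ 0 (mod 7).
    Then x = 47 + 60·0 = 47, valid modulo lcm(60, 14) = 420: x ≡ 47 (mod 420).
Verify: 47 mod 6 = 5, 47 mod 20 = 7, 47 mod 14 = 5.

x ≡ 47 (mod 420).


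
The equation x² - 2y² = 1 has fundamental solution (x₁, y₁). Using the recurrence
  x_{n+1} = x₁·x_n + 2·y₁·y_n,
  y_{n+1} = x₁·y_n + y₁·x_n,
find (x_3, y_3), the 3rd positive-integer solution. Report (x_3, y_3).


Step 1: Find the fundamental solution (x₁, y₁) of x² - 2y² = 1.
  Expand √2 as a continued fraction. a₀ = ⌊√2⌋ = 1; iterate m_{k+1} = d_k·a_k − m_k, d_{k+1} = (2 − m_{k+1}²)/d_k, a_{k+1} = ⌊(a₀ + m_{k+1})/d_{k+1}⌋ (starting m₀ = 0, d₀ = 1), with convergents p_k = a_k·p_{k-1} + p_{k-2}, q_k = a_k·q_{k-1} + q_{k-2} (p₋₁ = 1, q₋₁ = 0):
  k = 0: a₀ = 1; p₀/q₀ = 1/1; p₀² − 2·q₀² = 1 − 2 = -1.
  k = 1: m = 1, d = 1, a = ⌊(1 + 1)/1⌋ = 2; p/q = (2·1 + 1)/(2·1 + 0) = 3/2; p² − 2·q² = 9 − 8 = 1.
  The first convergent with p² − 2·q² = 1 gives the fundamental solution (x₁, y₁) = (3, 2).
Step 2: Apply the recurrence (x_{n+1}, y_{n+1}) = (x₁x_n + 2y₁y_n, x₁y_n + y₁x_n) repeatedly.
  From (x_1, y_1) = (3, 2): x_2 = 3·3 + 2·2·2 = 17; y_2 = 3·2 + 2·3 = 12.
  From (x_2, y_2) = (17, 12): x_3 = 3·17 + 2·2·12 = 99; y_3 = 3·12 + 2·17 = 70.
Step 3: Verify x_3² - 2·y_3² = 9801 - 9800 = 1 (should be 1). ✓

(x_1, y_1) = (3, 2); (x_3, y_3) = (99, 70).


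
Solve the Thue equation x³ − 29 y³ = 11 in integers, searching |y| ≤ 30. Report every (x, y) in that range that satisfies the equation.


The equation is x³ - 29y³ = 11. For fixed y, x³ = 29·y³ + 11, so a solution requires the RHS to be a perfect cube.
Strategy: iterate y from -30 to 30, compute RHS = 29·y³ + 11, and check whether it is a (positive or negative) perfect cube.
Check small values of y:
  y = 0: RHS = 11 is not a perfect cube.
  y = 1: RHS = 40 is not a perfect cube.
  y = -1: RHS = -18 is not a perfect cube.
  y = 2: RHS = 243 is not a perfect cube.
  y = -2: RHS = -221 is not a perfect cube.
  y = 3: RHS = 794 is not a perfect cube.
  y = -3: RHS = -772 is not a perfect cube.
Continuing the search up to |y| = 30 finds no solutions either.
No (x, y) in the scanned range satisfies the equation.

No integer solutions with |y| ≤ 30.


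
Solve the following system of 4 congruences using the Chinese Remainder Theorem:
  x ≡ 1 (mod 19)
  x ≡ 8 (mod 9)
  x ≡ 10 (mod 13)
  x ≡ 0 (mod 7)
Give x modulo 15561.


Product of moduli M = 19 · 9 · 13 · 7 = 15561.
Merge one congruence at a time:
  Start: x ≡ 1 (mod 19).
  Combine with x ≡ 8 (mod 9); new modulus lcm = 171.
    Write x = 1 + 19·t and substitute into x ≡ 8 (mod 9): 19·t ≡ 8 − 1 = 7 (mod 9).
    Reduce coefficients mod 9: 1·t ≡ 7 (mod 9).
    So t ≡ 7 (mod 9).
    Then x = 1 + 19·7 = 134, valid modulo lcm(19, 9) = 171: x ≡ 134 (mod 171).
  Combine with x ≡ 10 (mod 13); new modulus lcm = 2223.
    Write x = 134 + 171·t and substitute into x ≡ 10 (mod 13): 171·t ≡ 10 − 134 = -124 (mod 13).
    Reduce coefficients mod 13: 2·t ≡ 6 (mod 13).
    The inverse of 2 mod 13 is 7 (since 2·7 = 14 = 1·13 + 1), so t ≡ 7·6 = 42 ≡ 3 (mod 13).
    Then x = 134 + 171·3 = 647, valid modulo lcm(171, 13) = 2223: x ≡ 647 (mod 2223).
  Combine with x ≡ 0 (mod 7); new modulus lcm = 15561.
    Write x = 647 + 2223·t and substitute into x ≡ 0 (mod 7): 2223·t ≡ 0 − 647 = -647 (mod 7).
    Reduce coefficients mod 7: 4·t ≡ 4 (mod 7).
    The inverse of 4 mod 7 is 2 (since 4·2 = 8 = 1·7 + 1), so t ≡ 2·4 = 8 ≡ 1 (mod 7).
    Then x = 647 + 2223·1 = 2870, valid modulo lcm(2223, 7) = 15561: x ≡ 2870 (mod 15561).
Verify against each original: 2870 mod 19 = 1, 2870 mod 9 = 8, 2870 mod 13 = 10, 2870 mod 7 = 0.

x ≡ 2870 (mod 15561).


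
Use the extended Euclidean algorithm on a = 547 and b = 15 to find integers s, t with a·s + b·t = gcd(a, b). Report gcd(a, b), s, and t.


Euclidean algorithm on (547, 15) — divide until remainder is 0:
  547 = 36 · 15 + 7
  15 = 2 · 7 + 1
  7 = 7 · 1 + 0
gcd(547, 15) = 1.
Track Bezout coefficients alongside the remainders: start with r₀ = 547 = a·1 + b·0 (s = 1, t = 0) and r₁ = 15 = a·0 + b·1 (s = 0, t = 1); each new remainder r_{k+1} = r_{k-1} − q_k·r_k inherits s_{k+1} = s_{k-1} − q_k·s_k, t_{k+1} = t_{k-1} − q_k·t_k, so r_k = a·s_k + b·t_k at every step:
  q = 36: r = 7, s = 1 − 36·0 = 1, t = 0 − 36·1 = -36  (check: 547·1 + 15·(-36) = 7)
  q = 2: r = 1, s = 0 − 2·1 = -2, t = 1 − 2·(-36) = 73  (check: 547·(-2) + 15·73 = 1)
The row with r = 1 (the gcd) gives the Bezout coefficients s = -2, t = 73.
Result: 547 · (-2) + 15 · (73) = 1.

gcd(547, 15) = 1; s = -2, t = 73 (check: 547·(-2) + 15·73 = 1).


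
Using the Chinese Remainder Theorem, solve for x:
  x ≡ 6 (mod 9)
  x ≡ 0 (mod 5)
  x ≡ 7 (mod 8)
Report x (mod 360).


Moduli 9, 5, 8 are pairwise coprime; by CRT there is a unique solution modulo M = 9 · 5 · 8 = 360.
Solve pairwise, accumulating the modulus:
  Start with x ≡ 6 (mod 9).
  Combine with x ≡ 0 (mod 5): since gcd(9, 5) = 1, we get a unique residue mod 45.
    Write x = 6 + 9·t and substitute into x ≡ 0 (mod 5): 9·t ≡ 0 − 6 = -6 (mod 5).
    Reduce coefficients mod 5: 4·t ≡ 4 (mod 5).
    The inverse of 4 mod 5 is 4 (since 4·4 = 16 = 3·5 + 1), so t ≡ 4·4 = 16 ≡ 1 (mod 5).
    Then x = 6 + 9·1 = 15, valid modulo lcm(9, 5) = 45: x ≡ 15 (mod 45).
  Combine with x ≡ 7 (mod 8): since gcd(45, 8) = 1, we get a unique residue mod 360.
    Write x = 15 + 45·t and substitute into x ≡ 7 (mod 8): 45·t ≡ 7 − 15 = -8 (mod 8).
    Reduce coefficients mod 8: 5·t ≡ 0 (mod 8).
    The inverse of 5 mod 8 is 5 (since 5·5 = 25 = 3·8 + 1), so t ≡ 5·0 = 0 ≡ 0 (mod 8).
    Then x = 15 + 45·0 = 15, valid modulo lcm(45, 8) = 360: x ≡ 15 (mod 360).
Verify: 15 mod 9 = 6 ✓, 15 mod 5 = 0 ✓, 15 mod 8 = 7 ✓.

x ≡ 15 (mod 360).


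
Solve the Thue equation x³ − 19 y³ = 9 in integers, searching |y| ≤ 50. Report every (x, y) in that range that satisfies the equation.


The equation is x³ - 19y³ = 9. For fixed y, x³ = 19·y³ + 9, so a solution requires the RHS to be a perfect cube.
Strategy: iterate y from -50 to 50, compute RHS = 19·y³ + 9, and check whether it is a (positive or negative) perfect cube.
Check small values of y:
  y = 0: RHS = 9 is not a perfect cube.
  y = 1: RHS = 28 is not a perfect cube.
  y = -1: RHS = -10 is not a perfect cube.
  y = 2: RHS = 161 is not a perfect cube.
  y = -2: RHS = -143 is not a perfect cube.
  y = 3: RHS = 522 is not a perfect cube.
  y = -3: RHS = -504 is not a perfect cube.
Continuing the search up to |y| = 50 finds no solutions either.
No (x, y) in the scanned range satisfies the equation.

No integer solutions with |y| ≤ 50.


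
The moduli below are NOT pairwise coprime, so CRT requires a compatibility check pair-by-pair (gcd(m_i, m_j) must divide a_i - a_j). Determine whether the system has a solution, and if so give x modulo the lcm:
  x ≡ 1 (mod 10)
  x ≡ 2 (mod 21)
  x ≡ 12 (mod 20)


Moduli 10, 21, 20 are not pairwise coprime, so CRT works modulo lcm(m_i) when all pairwise compatibility conditions hold.
Pairwise compatibility: gcd(m_i, m_j) must divide a_i - a_j for every pair.
Merge one congruence at a time:
  Start: x ≡ 1 (mod 10).
  Combine with x ≡ 2 (mod 21): gcd(10, 21) = 1; 2 - 1 = 1, which IS divisible by 1, so compatible.
    Write x = 1 + 10·t and substitute into x ≡ 2 (mod 21): 10·t ≡ 2 − 1 = 1 (mod 21).
    The inverse of 10 mod 21 is 19 (since 10·19 = 190 = 9·21 + 1), so t ≡ 19·1 = 19 ≡ 19 (mod 21).
    Then x = 1 + 10·19 = 191, valid modulo lcm(10, 21) = 210: x ≡ 191 (mod 210).
  Combine with x ≡ 12 (mod 20): gcd(210, 20) = 10, and 12 - 191 = -179 is NOT divisible by 10.
    ⇒ system is inconsistent (no integer solution).

No solution (the system is inconsistent).


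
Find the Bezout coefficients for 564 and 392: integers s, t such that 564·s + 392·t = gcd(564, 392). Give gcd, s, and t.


Euclidean algorithm on (564, 392) — divide until remainder is 0:
  564 = 1 · 392 + 172
  392 = 2 · 172 + 48
  172 = 3 · 48 + 28
  48 = 1 · 28 + 20
  28 = 1 · 20 + 8
  20 = 2 · 8 + 4
  8 = 2 · 4 + 0
gcd(564, 392) = 4.
Track Bezout coefficients alongside the remainders: start with r₀ = 564 = a·1 + b·0 (s = 1, t = 0) and r₁ = 392 = a·0 + b·1 (s = 0, t = 1); each new remainder r_{k+1} = r_{k-1} − q_k·r_k inherits s_{k+1} = s_{k-1} − q_k·s_k, t_{k+1} = t_{k-1} − q_k·t_k, so r_k = a·s_k + b·t_k at every step:
  q = 1: r = 172, s = 1 − 1·0 = 1, t = 0 − 1·1 = -1  (check: 564·1 + 392·(-1) = 172)
  q = 2: r = 48, s = 0 − 2·1 = -2, t = 1 − 2·(-1) = 3  (check: 564·(-2) + 392·3 = 48)
  q = 3: r = 28, s = 1 − 3·(-2) = 7, t = -1 − 3·3 = -10  (check: 564·7 + 392·(-10) = 28)
  q = 1: r = 20, s = -2 − 1·7 = -9, t = 3 − 1·(-10) = 13  (check: 564·(-9) + 392·13 = 20)
  q = 1: r = 8, s = 7 − 1·(-9) = 16, t = -10 − 1·13 = -23  (check: 564·16 + 392·(-23) = 8)
  q = 2: r = 4, s = -9 − 2·16 = -41, t = 13 − 2·(-23) = 59  (check: 564·(-41) + 392·59 = 4)
The row with r = 4 (the gcd) gives the Bezout coefficients s = -41, t = 59.
Result: 564 · (-41) + 392 · (59) = 4.

gcd(564, 392) = 4; s = -41, t = 59 (check: 564·(-41) + 392·59 = 4).


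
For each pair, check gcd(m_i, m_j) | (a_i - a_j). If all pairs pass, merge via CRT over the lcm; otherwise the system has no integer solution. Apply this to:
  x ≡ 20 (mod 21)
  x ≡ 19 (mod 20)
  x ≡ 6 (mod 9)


Moduli 21, 20, 9 are not pairwise coprime, so CRT works modulo lcm(m_i) when all pairwise compatibility conditions hold.
Pairwise compatibility: gcd(m_i, m_j) must divide a_i - a_j for every pair.
Merge one congruence at a time:
  Start: x ≡ 20 (mod 21).
  Combine with x ≡ 19 (mod 20): gcd(21, 20) = 1; 19 - 20 = -1, which IS divisible by 1, so compatible.
    Write x = 20 + 21·t and substitute into x ≡ 19 (mod 20): 21·t ≡ 19 − 20 = -1 (mod 20).
    Reduce coefficients mod 20: 1·t ≡ 19 (mod 20).
    So t ≡ 19 (mod 20).
    Then x = 20 + 21·19 = 419, valid modulo lcm(21, 20) = 420: x ≡ 419 (mod 420).
  Combine with x ≡ 6 (mod 9): gcd(420, 9) = 3, and 6 - 419 = -413 is NOT divisible by 3.
    ⇒ system is inconsistent (no integer solution).

No solution (the system is inconsistent).


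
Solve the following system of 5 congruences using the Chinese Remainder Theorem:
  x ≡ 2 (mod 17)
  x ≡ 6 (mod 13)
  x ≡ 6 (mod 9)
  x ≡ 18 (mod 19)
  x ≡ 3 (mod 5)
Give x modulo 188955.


Product of moduli M = 17 · 13 · 9 · 19 · 5 = 188955.
Merge one congruence at a time:
  Start: x ≡ 2 (mod 17).
  Combine with x ≡ 6 (mod 13); new modulus lcm = 221.
    Write x = 2 + 17·t and substitute into x ≡ 6 (mod 13): 17·t ≡ 6 − 2 = 4 (mod 13).
    Reduce coefficients mod 13: 4·t ≡ 4 (mod 13).
    The inverse of 4 mod 13 is 10 (since 4·10 = 40 = 3·13 + 1), so t ≡ 10·4 = 40 ≡ 1 (mod 13).
    Then x = 2 + 17·1 = 19, valid modulo lcm(17, 13) = 221: x ≡ 19 (mod 221).
  Combine with x ≡ 6 (mod 9); new modulus lcm = 1989.
    Write x = 19 + 221·t and substitute into x ≡ 6 (mod 9): 221·t ≡ 6 − 19 = -13 (mod 9).
    Reduce coefficients mod 9: 5·t ≡ 5 (mod 9).
    The inverse of 5 mod 9 is 2 (since 5·2 = 10 = 1·9 + 1), so t ≡ 2·5 = 10 ≡ 1 (mod 9).
    Then x = 19 + 221·1 = 240, valid modulo lcm(221, 9) = 1989: x ≡ 240 (mod 1989).
  Combine with x ≡ 18 (mod 19); new modulus lcm = 37791.
    Write x = 240 + 1989·t and substitute into x ≡ 18 (mod 19): 1989·t ≡ 18 − 240 = -222 (mod 19).
    Reduce coefficients mod 19: 13·t ≡ 6 (mod 19).
    The inverse of 13 mod 19 is 3 (since 13·3 = 39 = 2·19 + 1), so t ≡ 3·6 = 18 ≡ 18 (mod 19).
    Then x = 240 + 1989·18 = 36042, valid modulo lcm(1989, 19) = 37791: x ≡ 36042 (mod 37791).
  Combine with x ≡ 3 (mod 5); new modulus lcm = 188955.
    Write x = 36042 + 37791·t and substitute into x ≡ 3 (mod 5): 37791·t ≡ 3 − 36042 = -36039 (mod 5).
    Reduce coefficients mod 5: 1·t ≡ 1 (mod 5).
    So t ≡ 1 (mod 5).
    Then x = 36042 + 37791·1 = 73833, valid modulo lcm(37791, 5) = 188955: x ≡ 73833 (mod 188955).
Verify against each original: 73833 mod 17 = 2, 73833 mod 13 = 6, 73833 mod 9 = 6, 73833 mod 19 = 18, 73833 mod 5 = 3.

x ≡ 73833 (mod 188955).


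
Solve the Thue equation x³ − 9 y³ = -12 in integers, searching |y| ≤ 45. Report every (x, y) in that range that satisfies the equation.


The equation is x³ - 9y³ = -12. For fixed y, x³ = 9·y³ − 12, so a solution requires the RHS to be a perfect cube.
Strategy: iterate y from -45 to 45, compute RHS = 9·y³ − 12, and check whether it is a (positive or negative) perfect cube.
Check small values of y:
  y = 0: RHS = -12 is not a perfect cube.
  y = 1: RHS = -3 is not a perfect cube.
  y = -1: RHS = -21 is not a perfect cube.
  y = 2: RHS = 60 is not a perfect cube.
  y = -2: RHS = -84 is not a perfect cube.
  y = 3: RHS = 231 is not a perfect cube.
  y = -3: RHS = -255 is not a perfect cube.
Continuing the search up to |y| = 45 finds no solutions either.
No (x, y) in the scanned range satisfies the equation.

No integer solutions with |y| ≤ 45.


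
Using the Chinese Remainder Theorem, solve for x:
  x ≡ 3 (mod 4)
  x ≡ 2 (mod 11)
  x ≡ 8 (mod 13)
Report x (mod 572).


Moduli 4, 11, 13 are pairwise coprime; by CRT there is a unique solution modulo M = 4 · 11 · 13 = 572.
Solve pairwise, accumulating the modulus:
  Start with x ≡ 3 (mod 4).
  Combine with x ≡ 2 (mod 11): since gcd(4, 11) = 1, we get a unique residue mod 44.
    Write x = 3 + 4·t and substitute into x ≡ 2 (mod 11): 4·t ≡ 2 − 3 = -1 (mod 11).
    Reduce coefficients mod 11: 4·t ≡ 10 (mod 11).
    The inverse of 4 mod 11 is 3 (since 4·3 = 12 = 1·11 + 1), so t ≡ 3·10 = 30 ≡ 8 (mod 11).
    Then x = 3 + 4·8 = 35, valid modulo lcm(4, 11) = 44: x ≡ 35 (mod 44).
  Combine with x ≡ 8 (mod 13): since gcd(44, 13) = 1, we get a unique residue mod 572.
    Write x = 35 + 44·t and substitute into x ≡ 8 (mod 13): 44·t ≡ 8 − 35 = -27 (mod 13).
    Reduce coefficients mod 13: 5·t ≡ 12 (mod 13).
    The inverse of 5 mod 13 is 8 (since 5·8 = 40 = 3·13 + 1), so t ≡ 8·12 = 96 ≡ 5 (mod 13).
    Then x = 35 + 44·5 = 255, valid modulo lcm(44, 13) = 572: x ≡ 255 (mod 572).
Verify: 255 mod 4 = 3 ✓, 255 mod 11 = 2 ✓, 255 mod 13 = 8 ✓.

x ≡ 255 (mod 572).


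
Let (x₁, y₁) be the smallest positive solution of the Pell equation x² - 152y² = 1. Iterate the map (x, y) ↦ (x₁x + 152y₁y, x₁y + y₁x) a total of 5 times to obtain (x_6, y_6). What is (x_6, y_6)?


Step 1: Find the fundamental solution (x₁, y₁) of x² - 152y² = 1.
  Expand √152 as a continued fraction. a₀ = ⌊√152⌋ = 12; iterate m_{k+1} = d_k·a_k − m_k, d_{k+1} = (152 − m_{k+1}²)/d_k, a_{k+1} = ⌊(a₀ + m_{k+1})/d_{k+1}⌋ (starting m₀ = 0, d₀ = 1), with convergents p_k = a_k·p_{k-1} + p_{k-2}, q_k = a_k·q_{k-1} + q_{k-2} (p₋₁ = 1, q₋₁ = 0):
  k = 0: a₀ = 12; p₀/q₀ = 12/1; p₀² − 152·q₀² = 144 − 152 = -8.
  k = 1: m = 12, d = 8, a = ⌊(12 + 12)/8⌋ = 3; p/q = (3·12 + 1)/(3·1 + 0) = 37/3; p² − 152·q² = 1369 − 1368 = 1.
  The first convergent with p² − 152·q² = 1 gives the fundamental solution (x₁, y₁) = (37, 3).
Step 2: Apply the recurrence (x_{n+1}, y_{n+1}) = (x₁x_n + 152y₁y_n, x₁y_n + y₁x_n) repeatedly.
  From (x_1, y_1) = (37, 3): x_2 = 37·37 + 152·3·3 = 2737; y_2 = 37·3 + 3·37 = 222.
  From (x_2, y_2) = (2737, 222): x_3 = 37·2737 + 152·3·222 = 202501; y_3 = 37·222 + 3·2737 = 16425.
  From (x_3, y_3) = (202501, 16425): x_4 = 37·202501 + 152·3·16425 = 14982337; y_4 = 37·16425 + 3·202501 = 1215228.
  From (x_4, y_4) = (14982337, 1215228): x_5 = 37·14982337 + 152·3·1215228 = 1108490437; y_5 = 37·1215228 + 3·14982337 = 89910447.
  From (x_5, y_5) = (1108490437, 89910447): x_6 = 37·1108490437 + 152·3·89910447 = 82013310001; y_6 = 37·89910447 + 3·1108490437 = 6652157850.
Step 3: Verify x_6² - 152·y_6² = 6726183017320126620001 - 6726183017320126620000 = 1 (should be 1). ✓

(x_1, y_1) = (37, 3); (x_6, y_6) = (82013310001, 6652157850).


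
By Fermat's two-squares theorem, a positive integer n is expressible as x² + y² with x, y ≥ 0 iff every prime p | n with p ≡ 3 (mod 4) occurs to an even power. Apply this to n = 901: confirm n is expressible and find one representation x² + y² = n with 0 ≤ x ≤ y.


Step 1: Factor n = 901 = 17 · 53.
Step 2: Check the mod-4 condition on each prime factor: 17 ≡ 1 (mod 4), exponent 1; 53 ≡ 1 (mod 4), exponent 1.
All primes ≡ 3 (mod 4) appear to even exponent (or don't appear), so by the two-squares theorem n IS expressible as a sum of two squares.
Step 3: Build a representation. Here n = 17 · 53 is a product of primes ≡ 1 (mod 4). Each prime p ≡ 1 (mod 4) is itself a sum of two squares; find a² by testing p − a² for a perfect square:
  17: 17 − 1² = 16 = 4² ⇒ 17 = 1² + 4².
  53: 53 − 1² = 52, 53 − 2² = 49 = 7² ⇒ 53 = 2² + 7².
  Combine using the Brahmagupta–Fibonacci identity (a² + b²)(c² + d²) = (ac − bd)² + (ad + bc)² = (ac + bd)² + (ad − bc)²:
  17 · 53 = 901: from (1² + 4²)(2² + 7²), take (1·2 − 4·7, 1·7 + 4·2) = (2 − 28, 7 + 8) = (-26, 15); dropping signs (only squares matter) gives (26, 15); check 26² + 15² = 676 + 225 = 901 ✓.
Step 4: Order so x ≤ y and verify: 15² + 26² = 225 + 676 = 901 = n. ✓

n = 901 = 15² + 26² (one valid representation with x ≤ y).


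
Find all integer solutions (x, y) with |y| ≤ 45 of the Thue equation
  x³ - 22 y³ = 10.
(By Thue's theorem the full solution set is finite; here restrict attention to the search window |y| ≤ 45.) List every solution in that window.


The equation is x³ - 22y³ = 10. For fixed y, x³ = 22·y³ + 10, so a solution requires the RHS to be a perfect cube.
Strategy: iterate y from -45 to 45, compute RHS = 22·y³ + 10, and check whether it is a (positive or negative) perfect cube.
Check small values of y:
  y = 0: RHS = 10 is not a perfect cube.
  y = 1: RHS = 32 is not a perfect cube.
  y = -1: RHS = -12 is not a perfect cube.
  y = 2: RHS = 186 is not a perfect cube.
  y = -2: RHS = -166 is not a perfect cube.
  y = 3: RHS = 604 is not a perfect cube.
  y = -3: RHS = -584 is not a perfect cube.
Continuing the search up to |y| = 45 finds no solutions either.
No (x, y) in the scanned range satisfies the equation.

No integer solutions with |y| ≤ 45.


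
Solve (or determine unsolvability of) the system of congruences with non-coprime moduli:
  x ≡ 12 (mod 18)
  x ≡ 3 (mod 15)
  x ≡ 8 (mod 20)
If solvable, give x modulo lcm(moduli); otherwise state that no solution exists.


Moduli 18, 15, 20 are not pairwise coprime, so CRT works modulo lcm(m_i) when all pairwise compatibility conditions hold.
Pairwise compatibility: gcd(m_i, m_j) must divide a_i - a_j for every pair.
Merge one congruence at a time:
  Start: x ≡ 12 (mod 18).
  Combine with x ≡ 3 (mod 15): gcd(18, 15) = 3; 3 - 12 = -9, which IS divisible by 3, so compatible.
    Write x = 12 + 18·t and substitute into x ≡ 3 (mod 15): 18·t ≡ 3 − 12 = -9 (mod 15).
    Divide the congruence (and modulus) by g = 3: 6·t ≡ -3 (mod 5).
    Reduce coefficients mod 5: 1·t ≡ 2 (mod 5).
    So t ≡ 2 (mod 5).
    Then x = 12 + 18·2 = 48, valid modulo lcm(18, 15) = 90: x ≡ 48 (mod 90).
  Combine with x ≡ 8 (mod 20): gcd(90, 20) = 10; 8 - 48 = -40, which IS divisible by 10, so compatible.
    Write x = 48 + 90·t and substitute into x ≡ 8 (mod 20): 90·t ≡ 8 − 48 = -40 (mod 20).
    Divide the congruence (and modulus) by g = 10: 9·t ≡ -4 (mod 2).
    Reduce coefficients mod 2: 1·t ≡ 0 (mod 2).
    So t ≡ 0 (mod 2).
    Then x = 48 + 90·0 = 48, valid modulo lcm(90, 20) = 180: x ≡ 48 (mod 180).
Verify: 48 mod 18 = 12, 48 mod 15 = 3, 48 mod 20 = 8.

x ≡ 48 (mod 180).


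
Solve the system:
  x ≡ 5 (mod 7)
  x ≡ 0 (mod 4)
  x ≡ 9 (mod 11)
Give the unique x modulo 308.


Moduli 7, 4, 11 are pairwise coprime; by CRT there is a unique solution modulo M = 7 · 4 · 11 = 308.
Solve pairwise, accumulating the modulus:
  Start with x ≡ 5 (mod 7).
  Combine with x ≡ 0 (mod 4): since gcd(7, 4) = 1, we get a unique residue mod 28.
    Write x = 5 + 7·t and substitute into x ≡ 0 (mod 4): 7·t ≡ 0 − 5 = -5 (mod 4).
    Reduce coefficients mod 4: 3·t ≡ 3 (mod 4).
    The inverse of 3 mod 4 is 3 (since 3·3 = 9 = 2·4 + 1), so t ≡ 3·3 = 9 ≡ 1 (mod 4).
    Then x = 5 + 7·1 = 12, valid modulo lcm(7, 4) = 28: x ≡ 12 (mod 28).
  Combine with x ≡ 9 (mod 11): since gcd(28, 11) = 1, we get a unique residue mod 308.
    Write x = 12 + 28·t and substitute into x ≡ 9 (mod 11): 28·t ≡ 9 − 12 = -3 (mod 11).
    Reduce coefficients mod 11: 6·t ≡ 8 (mod 11).
    The inverse of 6 mod 11 is 2 (since 6·2 = 12 = 1·11 + 1), so t ≡ 2·8 = 16 ≡ 5 (mod 11).
    Then x = 12 + 28·5 = 152, valid modulo lcm(28, 11) = 308: x ≡ 152 (mod 308).
Verify: 152 mod 7 = 5 ✓, 152 mod 4 = 0 ✓, 152 mod 11 = 9 ✓.

x ≡ 152 (mod 308).


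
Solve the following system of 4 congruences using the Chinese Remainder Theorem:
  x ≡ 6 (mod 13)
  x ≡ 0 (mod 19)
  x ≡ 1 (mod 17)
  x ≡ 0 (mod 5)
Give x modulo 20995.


Product of moduli M = 13 · 19 · 17 · 5 = 20995.
Merge one congruence at a time:
  Start: x ≡ 6 (mod 13).
  Combine with x ≡ 0 (mod 19); new modulus lcm = 247.
    Write x = 6 + 13·t and substitute into x ≡ 0 (mod 19): 13·t ≡ 0 − 6 = -6 (mod 19).
    Reduce coefficients mod 19: 13·t ≡ 13 (mod 19).
    The inverse of 13 mod 19 is 3 (since 13·3 = 39 = 2·19 + 1), so t ≡ 3·13 = 39 ≡ 1 (mod 19).
    Then x = 6 + 13·1 = 19, valid modulo lcm(13, 19) = 247: x ≡ 19 (mod 247).
  Combine with x ≡ 1 (mod 17); new modulus lcm = 4199.
    Write x = 19 + 247·t and substitute into x ≡ 1 (mod 17): 247·t ≡ 1 − 19 = -18 (mod 17).
    Reduce coefficients mod 17: 9·t ≡ 16 (mod 17).
    The inverse of 9 mod 17 is 2 (since 9·2 = 18 = 1·17 + 1), so t ≡ 2·16 = 32 ≡ 15 (mod 17).
    Then x = 19 + 247·15 = 3724, valid modulo lcm(247, 17) = 4199: x ≡ 3724 (mod 4199).
  Combine with x ≡ 0 (mod 5); new modulus lcm = 20995.
    Write x = 3724 + 4199·t and substitute into x ≡ 0 (mod 5): 4199·t ≡ 0 − 3724 = -3724 (mod 5).
    Reduce coefficients mod 5: 4·t ≡ 1 (mod 5).
    The inverse of 4 mod 5 is 4 (since 4·4 = 16 = 3·5 + 1), so t ≡ 4·1 = 4 ≡ 4 (mod 5).
    Then x = 3724 + 4199·4 = 20520, valid modulo lcm(4199, 5) = 20995: x ≡ 20520 (mod 20995).
Verify against each original: 20520 mod 13 = 6, 20520 mod 19 = 0, 20520 mod 17 = 1, 20520 mod 5 = 0.

x ≡ 20520 (mod 20995).


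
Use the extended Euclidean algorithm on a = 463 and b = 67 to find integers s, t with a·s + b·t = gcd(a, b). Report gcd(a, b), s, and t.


Euclidean algorithm on (463, 67) — divide until remainder is 0:
  463 = 6 · 67 + 61
  67 = 1 · 61 + 6
  61 = 10 · 6 + 1
  6 = 6 · 1 + 0
gcd(463, 67) = 1.
Track Bezout coefficients alongside the remainders: start with r₀ = 463 = a·1 + b·0 (s = 1, t = 0) and r₁ = 67 = a·0 + b·1 (s = 0, t = 1); each new remainder r_{k+1} = r_{k-1} − q_k·r_k inherits s_{k+1} = s_{k-1} − q_k·s_k, t_{k+1} = t_{k-1} − q_k·t_k, so r_k = a·s_k + b·t_k at every step:
  q = 6: r = 61, s = 1 − 6·0 = 1, t = 0 − 6·1 = -6  (check: 463·1 + 67·(-6) = 61)
  q = 1: r = 6, s = 0 − 1·1 = -1, t = 1 − 1·(-6) = 7  (check: 463·(-1) + 67·7 = 6)
  q = 10: r = 1, s = 1 − 10·(-1) = 11, t = -6 − 10·7 = -76  (check: 463·11 + 67·(-76) = 1)
The row with r = 1 (the gcd) gives the Bezout coefficients s = 11, t = -76.
Result: 463 · (11) + 67 · (-76) = 1.

gcd(463, 67) = 1; s = 11, t = -76 (check: 463·11 + 67·(-76) = 1).


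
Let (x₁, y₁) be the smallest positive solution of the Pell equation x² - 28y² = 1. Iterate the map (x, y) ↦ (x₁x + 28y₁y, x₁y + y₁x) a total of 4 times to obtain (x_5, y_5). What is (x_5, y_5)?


Step 1: Find the fundamental solution (x₁, y₁) of x² - 28y² = 1.
  Expand √28 as a continued fraction. a₀ = ⌊√28⌋ = 5; iterate m_{k+1} = d_k·a_k − m_k, d_{k+1} = (28 − m_{k+1}²)/d_k, a_{k+1} = ⌊(a₀ + m_{k+1})/d_{k+1}⌋ (starting m₀ = 0, d₀ = 1), with convergents p_k = a_k·p_{k-1} + p_{k-2}, q_k = a_k·q_{k-1} + q_{k-2} (p₋₁ = 1, q₋₁ = 0):
  k = 0: a₀ = 5; p₀/q₀ = 5/1; p₀² − 28·q₀² = 25 − 28 = -3.
  k = 1: m = 5, d = 3, a = ⌊(5 + 5)/3⌋ = 3; p/q = (3·5 + 1)/(3·1 + 0) = 16/3; p² − 28·q² = 256 − 252 = 4.
  k = 2: m = 4, d = 4, a = ⌊(5 + 4)/4⌋ = 2; p/q = (2·16 + 5)/(2·3 + 1) = 37/7; p² − 28·q² = 1369 − 1372 = -3.
  k = 3: m = 4, d = 3, a = ⌊(5 + 4)/3⌋ = 3; p/q = (3·37 + 16)/(3·7 + 3) = 127/24; p² − 28·q² = 16129 − 16128 = 1.
  The first convergent with p² − 28·q² = 1 gives the fundamental solution (x₁, y₁) = (127, 24).
Step 2: Apply the recurrence (x_{n+1}, y_{n+1}) = (x₁x_n + 28y₁y_n, x₁y_n + y₁x_n) repeatedly.
  From (x_1, y_1) = (127, 24): x_2 = 127·127 + 28·24·24 = 32257; y_2 = 127·24 + 24·127 = 6096.
  From (x_2, y_2) = (32257, 6096): x_3 = 127·32257 + 28·24·6096 = 8193151; y_3 = 127·6096 + 24·32257 = 1548360.
  From (x_3, y_3) = (8193151, 1548360): x_4 = 127·8193151 + 28·24·1548360 = 2081028097; y_4 = 127·1548360 + 24·8193151 = 393277344.
  From (x_4, y_4) = (2081028097, 393277344): x_5 = 127·2081028097 + 28·24·393277344 = 528572943487; y_5 = 127·393277344 + 24·2081028097 = 99890897016.
Step 3: Verify x_5² - 28·y_5² = 279389356586511295719169 - 279389356586511295719168 = 1 (should be 1). ✓

(x_1, y_1) = (127, 24); (x_5, y_5) = (528572943487, 99890897016).


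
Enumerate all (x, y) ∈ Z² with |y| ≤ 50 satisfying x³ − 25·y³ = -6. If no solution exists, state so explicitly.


The equation is x³ - 25y³ = -6. For fixed y, x³ = 25·y³ − 6, so a solution requires the RHS to be a perfect cube.
Strategy: iterate y from -50 to 50, compute RHS = 25·y³ − 6, and check whether it is a (positive or negative) perfect cube.
Check small values of y:
  y = 0: RHS = -6 is not a perfect cube.
  y = 1: RHS = 19 is not a perfect cube.
  y = -1: RHS = -31 is not a perfect cube.
  y = 2: RHS = 194 is not a perfect cube.
  y = -2: RHS = -206 is not a perfect cube.
  y = 3: RHS = 669 is not a perfect cube.
  y = -3: RHS = -681 is not a perfect cube.
Continuing the search up to |y| = 50 finds no solutions either.
No (x, y) in the scanned range satisfies the equation.

No integer solutions with |y| ≤ 50.


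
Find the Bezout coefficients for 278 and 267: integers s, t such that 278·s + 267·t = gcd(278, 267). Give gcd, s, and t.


Euclidean algorithm on (278, 267) — divide until remainder is 0:
  278 = 1 · 267 + 11
  267 = 24 · 11 + 3
  11 = 3 · 3 + 2
  3 = 1 · 2 + 1
  2 = 2 · 1 + 0
gcd(278, 267) = 1.
Track Bezout coefficients alongside the remainders: start with r₀ = 278 = a·1 + b·0 (s = 1, t = 0) and r₁ = 267 = a·0 + b·1 (s = 0, t = 1); each new remainder r_{k+1} = r_{k-1} − q_k·r_k inherits s_{k+1} = s_{k-1} − q_k·s_k, t_{k+1} = t_{k-1} − q_k·t_k, so r_k = a·s_k + b·t_k at every step:
  q = 1: r = 11, s = 1 − 1·0 = 1, t = 0 − 1·1 = -1  (check: 278·1 + 267·(-1) = 11)
  q = 24: r = 3, s = 0 − 24·1 = -24, t = 1 − 24·(-1) = 25  (check: 278·(-24) + 267·25 = 3)
  q = 3: r = 2, s = 1 − 3·(-24) = 73, t = -1 − 3·25 = -76  (check: 278·73 + 267·(-76) = 2)
  q = 1: r = 1, s = -24 − 1·73 = -97, t = 25 − 1·(-76) = 101  (check: 278·(-97) + 267·101 = 1)
The row with r = 1 (the gcd) gives the Bezout coefficients s = -97, t = 101.
Result: 278 · (-97) + 267 · (101) = 1.

gcd(278, 267) = 1; s = -97, t = 101 (check: 278·(-97) + 267·101 = 1).


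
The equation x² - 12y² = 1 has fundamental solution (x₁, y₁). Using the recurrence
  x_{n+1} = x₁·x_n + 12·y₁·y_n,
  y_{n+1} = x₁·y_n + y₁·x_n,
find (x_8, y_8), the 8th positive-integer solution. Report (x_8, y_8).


Step 1: Find the fundamental solution (x₁, y₁) of x² - 12y² = 1.
  Expand √12 as a continued fraction. a₀ = ⌊√12⌋ = 3; iterate m_{k+1} = d_k·a_k − m_k, d_{k+1} = (12 − m_{k+1}²)/d_k, a_{k+1} = ⌊(a₀ + m_{k+1})/d_{k+1}⌋ (starting m₀ = 0, d₀ = 1), with convergents p_k = a_k·p_{k-1} + p_{k-2}, q_k = a_k·q_{k-1} + q_{k-2} (p₋₁ = 1, q₋₁ = 0):
  k = 0: a₀ = 3; p₀/q₀ = 3/1; p₀² − 12·q₀² = 9 − 12 = -3.
  k = 1: m = 3, d = 3, a = ⌊(3 + 3)/3⌋ = 2; p/q = (2·3 + 1)/(2·1 + 0) = 7/2; p² − 12·q² = 49 − 48 = 1.
  The first convergent with p² − 12·q² = 1 gives the fundamental solution (x₁, y₁) = (7, 2).
Step 2: Apply the recurrence (x_{n+1}, y_{n+1}) = (x₁x_n + 12y₁y_n, x₁y_n + y₁x_n) repeatedly.
  From (x_1, y_1) = (7, 2): x_2 = 7·7 + 12·2·2 = 97; y_2 = 7·2 + 2·7 = 28.
  From (x_2, y_2) = (97, 28): x_3 = 7·97 + 12·2·28 = 1351; y_3 = 7·28 + 2·97 = 390.
  From (x_3, y_3) = (1351, 390): x_4 = 7·1351 + 12·2·390 = 18817; y_4 = 7·390 + 2·1351 = 5432.
  From (x_4, y_4) = (18817, 5432): x_5 = 7·18817 + 12·2·5432 = 262087; y_5 = 7·5432 + 2·18817 = 75658.
  From (x_5, y_5) = (262087, 75658): x_6 = 7·262087 + 12·2·75658 = 3650401; y_6 = 7·75658 + 2·262087 = 1053780.
  From (x_6, y_6) = (3650401, 1053780): x_7 = 7·3650401 + 12·2·1053780 = 50843527; y_7 = 7·1053780 + 2·3650401 = 14677262.
  From (x_7, y_7) = (50843527, 14677262): x_8 = 7·50843527 + 12·2·14677262 = 708158977; y_8 = 7·14677262 + 2·50843527 = 204427888.
Step 3: Verify x_8² - 12·y_8² = 501489136705686529 - 501489136705686528 = 1 (should be 1). ✓

(x_1, y_1) = (7, 2); (x_8, y_8) = (708158977, 204427888).


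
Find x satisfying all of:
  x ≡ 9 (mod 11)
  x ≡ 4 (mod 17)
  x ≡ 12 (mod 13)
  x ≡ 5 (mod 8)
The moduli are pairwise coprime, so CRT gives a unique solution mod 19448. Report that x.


Product of moduli M = 11 · 17 · 13 · 8 = 19448.
Merge one congruence at a time:
  Start: x ≡ 9 (mod 11).
  Combine with x ≡ 4 (mod 17); new modulus lcm = 187.
    Write x = 9 + 11·t and substitute into x ≡ 4 (mod 17): 11·t ≡ 4 − 9 = -5 (mod 17).
    Reduce coefficients mod 17: 11·t ≡ 12 (mod 17).
    The inverse of 11 mod 17 is 14 (since 11·14 = 154 = 9·17 + 1), so t ≡ 14·12 = 168 ≡ 15 (mod 17).
    Then x = 9 + 11·15 = 174, valid modulo lcm(11, 17) = 187: x ≡ 174 (mod 187).
  Combine with x ≡ 12 (mod 13); new modulus lcm = 2431.
    Write x = 174 + 187·t and substitute into x ≡ 12 (mod 13): 187·t ≡ 12 − 174 = -162 (mod 13).
    Reduce coefficients mod 13: 5·t ≡ 7 (mod 13).
    The inverse of 5 mod 13 is 8 (since 5·8 = 40 = 3·13 + 1), so t ≡ 8·7 = 56 ≡ 4 (mod 13).
    Then x = 174 + 187·4 = 922, valid modulo lcm(187, 13) = 2431: x ≡ 922 (mod 2431).
  Combine with x ≡ 5 (mod 8); new modulus lcm = 19448.
    Write x = 922 + 2431·t and substitute into x ≡ 5 (mod 8): 2431·t ≡ 5 − 922 = -917 (mod 8).
    Reduce coefficients mod 8: 7·t ≡ 3 (mod 8).
    The inverse of 7 mod 8 is 7 (since 7·7 = 49 = 6·8 + 1), so t ≡ 7·3 = 21 ≡ 5 (mod 8).
    Then x = 922 + 2431·5 = 13077, valid modulo lcm(2431, 8) = 19448: x ≡ 13077 (mod 19448).
Verify against each original: 13077 mod 11 = 9, 13077 mod 17 = 4, 13077 mod 13 = 12, 13077 mod 8 = 5.

x ≡ 13077 (mod 19448).
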